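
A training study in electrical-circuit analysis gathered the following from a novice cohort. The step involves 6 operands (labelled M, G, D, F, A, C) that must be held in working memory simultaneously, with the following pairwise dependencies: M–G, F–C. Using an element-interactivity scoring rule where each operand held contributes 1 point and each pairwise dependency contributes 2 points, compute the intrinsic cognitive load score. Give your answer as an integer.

10

Count of operands held simultaneously: 6.
Count of pairwise dependencies listed: 2.
Element contribution: 6 × 1 = 6.
Interaction contribution: 2 × 2 = 4.
Intrinsic load = 6 + 4 = 10.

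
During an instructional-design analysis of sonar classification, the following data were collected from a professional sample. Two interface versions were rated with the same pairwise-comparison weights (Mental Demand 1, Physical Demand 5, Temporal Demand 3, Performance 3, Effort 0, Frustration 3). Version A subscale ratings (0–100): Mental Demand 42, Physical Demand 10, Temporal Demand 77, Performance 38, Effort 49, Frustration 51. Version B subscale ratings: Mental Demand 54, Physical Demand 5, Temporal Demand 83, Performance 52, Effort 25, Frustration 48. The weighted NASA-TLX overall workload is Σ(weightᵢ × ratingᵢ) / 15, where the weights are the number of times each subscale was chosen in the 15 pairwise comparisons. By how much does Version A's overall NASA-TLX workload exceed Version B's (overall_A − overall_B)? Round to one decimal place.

-2.5

Version A weighted sum = 1·42 + 5·10 + 3·77 + 3·38 + 0·49 + 3·51 = 42 + 50 + 231 + 114 + 0 + 153 = 590; overall_A = 590/15 = 39.3333.
Version B weighted sum = 1·54 + 5·5 + 3·83 + 3·52 + 0·25 + 3·48 = 54 + 25 + 249 + 156 + 0 + 144 = 628; overall_B = 628/15 = 41.8667.
Difference = 39.3333 − 41.8667 = -2.5334 ≈ -2.5.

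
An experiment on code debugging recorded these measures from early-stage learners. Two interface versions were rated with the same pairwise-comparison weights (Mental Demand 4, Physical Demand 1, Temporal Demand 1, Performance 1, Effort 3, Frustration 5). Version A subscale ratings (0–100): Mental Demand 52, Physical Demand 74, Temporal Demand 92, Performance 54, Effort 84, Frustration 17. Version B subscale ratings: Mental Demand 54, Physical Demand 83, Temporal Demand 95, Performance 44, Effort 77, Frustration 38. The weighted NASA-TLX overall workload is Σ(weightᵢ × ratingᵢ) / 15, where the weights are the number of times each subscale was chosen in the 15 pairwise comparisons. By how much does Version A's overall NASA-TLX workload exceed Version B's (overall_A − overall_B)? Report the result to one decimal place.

-6.3

Version A weighted sum = 4·52 + 1·74 + 1·92 + 1·54 + 3·84 + 5·17 = 208 + 74 + 92 + 54 + 252 + 85 = 765; overall_A = 765/15 = 51.0000.
Version B weighted sum = 4·54 + 1·83 + 1·95 + 1·44 + 3·77 + 5·38 = 216 + 83 + 95 + 44 + 231 + 190 = 859; overall_B = 859/15 = 57.2667.
Difference = 51.0000 − 57.2667 = -6.2667 ≈ -6.3.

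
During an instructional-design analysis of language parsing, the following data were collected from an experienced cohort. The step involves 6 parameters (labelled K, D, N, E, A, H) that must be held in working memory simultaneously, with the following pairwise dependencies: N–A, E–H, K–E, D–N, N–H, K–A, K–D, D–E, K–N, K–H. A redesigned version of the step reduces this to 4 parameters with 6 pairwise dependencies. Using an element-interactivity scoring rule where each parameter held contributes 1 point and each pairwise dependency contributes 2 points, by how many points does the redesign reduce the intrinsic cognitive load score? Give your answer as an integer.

10

Original: 6 × 1 + 10 × 2 = 6 + 20 = 26.
Redesigned: 4 × 1 + 6 × 2 = 4 + 12 = 16.
Reduction = 26 − 16 = 10.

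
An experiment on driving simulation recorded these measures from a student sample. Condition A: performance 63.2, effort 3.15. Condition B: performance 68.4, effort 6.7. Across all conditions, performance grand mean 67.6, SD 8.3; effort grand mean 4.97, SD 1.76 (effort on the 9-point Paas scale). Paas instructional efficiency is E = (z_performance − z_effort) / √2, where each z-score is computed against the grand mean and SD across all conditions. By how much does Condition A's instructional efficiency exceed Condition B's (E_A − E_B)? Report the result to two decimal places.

0.98

Condition A: z_P = (63.2 − 67.6)/8.3 = -0.5301; z_E = (3.15 − 4.97)/1.76 = -1.0341; E_A = (-0.5301 − (-1.0341))/√2 = 0.3564.
Condition B: z_P = (68.4 − 67.6)/8.3 = 0.0964; z_E = (6.7 − 4.97)/1.76 = 0.9830; E_B = (0.0964 − 0.9830)/√2 = -0.6269.
E_A − E_B = 0.3564 − (-0.6269) = 0.9833 ≈ 0.98.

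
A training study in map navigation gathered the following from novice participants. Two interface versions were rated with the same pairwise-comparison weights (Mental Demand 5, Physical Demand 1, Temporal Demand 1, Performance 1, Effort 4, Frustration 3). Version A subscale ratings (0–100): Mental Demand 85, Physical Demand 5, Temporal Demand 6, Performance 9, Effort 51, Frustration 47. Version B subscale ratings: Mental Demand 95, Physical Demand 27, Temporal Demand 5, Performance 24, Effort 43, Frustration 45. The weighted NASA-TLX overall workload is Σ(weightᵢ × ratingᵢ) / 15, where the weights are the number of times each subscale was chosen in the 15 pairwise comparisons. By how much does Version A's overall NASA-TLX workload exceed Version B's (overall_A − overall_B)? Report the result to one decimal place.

-3.2

Version A weighted sum = 5·85 + 1·5 + 1·6 + 1·9 + 4·51 + 3·47 = 425 + 5 + 6 + 9 + 204 + 141 = 790; overall_A = 790/15 = 52.6667.
Version B weighted sum = 5·95 + 1·27 + 1·5 + 1·24 + 4·43 + 3·45 = 475 + 27 + 5 + 24 + 172 + 135 = 838; overall_B = 838/15 = 55.8667.
Difference = 52.6667 − 55.8667 = -3.2000 ≈ -3.2.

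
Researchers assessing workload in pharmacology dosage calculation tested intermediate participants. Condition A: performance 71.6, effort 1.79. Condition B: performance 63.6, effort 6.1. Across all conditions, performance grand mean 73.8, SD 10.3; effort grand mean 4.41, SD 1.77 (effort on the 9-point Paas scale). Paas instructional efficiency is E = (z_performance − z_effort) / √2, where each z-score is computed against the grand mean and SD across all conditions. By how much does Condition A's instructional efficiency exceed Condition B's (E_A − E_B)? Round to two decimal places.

2.27

Condition A: z_P = (71.6 − 73.8)/10.3 = -0.2136; z_E = (1.79 − 4.41)/1.77 = -1.4802; E_A = (-0.2136 − (-1.4802))/√2 = 0.8956.
Condition B: z_P = (63.6 − 73.8)/10.3 = -0.9903; z_E = (6.1 − 4.41)/1.77 = 0.9548; E_B = (-0.9903 − 0.9548)/√2 = -1.3754.
E_A − E_B = 0.8956 − (-1.3754) = 2.2710 ≈ 2.27.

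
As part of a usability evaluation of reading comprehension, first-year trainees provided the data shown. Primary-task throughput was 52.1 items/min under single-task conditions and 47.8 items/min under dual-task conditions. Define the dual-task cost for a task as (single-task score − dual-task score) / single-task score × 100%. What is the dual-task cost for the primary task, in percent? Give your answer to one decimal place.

Cost = (52.1 − 47.8) / 52.1 × 100%
     = 4.3000 / 52.1 × 100% = 8.2534%.
≈ 8.3%.

8.3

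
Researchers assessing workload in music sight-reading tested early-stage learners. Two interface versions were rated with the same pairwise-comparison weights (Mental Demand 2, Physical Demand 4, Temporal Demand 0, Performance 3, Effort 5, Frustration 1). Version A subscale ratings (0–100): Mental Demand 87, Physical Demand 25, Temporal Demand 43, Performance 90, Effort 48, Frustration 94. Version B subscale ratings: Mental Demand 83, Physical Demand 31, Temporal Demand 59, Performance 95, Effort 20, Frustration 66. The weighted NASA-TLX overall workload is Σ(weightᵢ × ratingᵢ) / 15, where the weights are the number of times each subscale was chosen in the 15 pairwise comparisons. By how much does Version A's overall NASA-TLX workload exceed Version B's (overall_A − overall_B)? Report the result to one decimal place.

9.1

Version A weighted sum = 2·87 + 4·25 + 0·43 + 3·90 + 5·48 + 1·94 = 174 + 100 + 0 + 270 + 240 + 94 = 878; overall_A = 878/15 = 58.5333.
Version B weighted sum = 2·83 + 4·31 + 0·59 + 3·95 + 5·20 + 1·66 = 166 + 124 + 0 + 285 + 100 + 66 = 741; overall_B = 741/15 = 49.4000.
Difference = 58.5333 − 49.4000 = 9.1333 ≈ 9.1.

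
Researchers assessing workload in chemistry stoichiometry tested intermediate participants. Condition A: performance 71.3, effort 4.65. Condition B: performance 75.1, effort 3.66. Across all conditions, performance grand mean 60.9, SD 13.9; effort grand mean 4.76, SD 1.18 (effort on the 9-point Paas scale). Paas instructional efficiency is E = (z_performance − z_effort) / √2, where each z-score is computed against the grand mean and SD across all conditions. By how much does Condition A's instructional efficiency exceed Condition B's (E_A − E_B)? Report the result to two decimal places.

Condition A: z_P = (71.3 − 60.9)/13.9 = 0.7482; z_E = (4.65 − 4.76)/1.18 = -0.0932; E_A = (0.7482 − (-0.0932))/√2 = 0.5950.
Condition B: z_P = (75.1 − 60.9)/13.9 = 1.0216; z_E = (3.66 − 4.76)/1.18 = -0.9322; E_B = (1.0216 − (-0.9322))/√2 = 1.3815.
E_A − E_B = 0.5950 − 1.3815 = -0.7865 ≈ -0.79.

-0.79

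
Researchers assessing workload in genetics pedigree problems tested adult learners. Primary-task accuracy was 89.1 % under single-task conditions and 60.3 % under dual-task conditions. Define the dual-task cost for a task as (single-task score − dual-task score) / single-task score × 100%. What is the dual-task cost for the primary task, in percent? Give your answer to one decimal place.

32.3

Cost = (89.1 − 60.3) / 89.1 × 100%
     = 28.8000 / 89.1 × 100% = 32.3232%.
≈ 32.3%.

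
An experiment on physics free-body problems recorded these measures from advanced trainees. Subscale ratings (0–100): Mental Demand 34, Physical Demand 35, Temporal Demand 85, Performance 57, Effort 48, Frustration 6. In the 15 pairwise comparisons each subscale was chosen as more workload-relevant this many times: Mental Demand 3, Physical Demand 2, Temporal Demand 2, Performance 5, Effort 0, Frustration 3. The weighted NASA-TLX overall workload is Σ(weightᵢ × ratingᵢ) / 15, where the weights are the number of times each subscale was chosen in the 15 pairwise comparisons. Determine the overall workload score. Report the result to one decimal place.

43.0

The tallies are the weights (they sum to 15).
Weighted sum = 3·34 + 2·35 + 2·85 + 5·57 + 0·48 + 3·6
            = 102 + 70 + 170 + 285 + 0 + 18 = 645.
Overall workload = 645 / 15 = 43.0000 ≈ 43.0.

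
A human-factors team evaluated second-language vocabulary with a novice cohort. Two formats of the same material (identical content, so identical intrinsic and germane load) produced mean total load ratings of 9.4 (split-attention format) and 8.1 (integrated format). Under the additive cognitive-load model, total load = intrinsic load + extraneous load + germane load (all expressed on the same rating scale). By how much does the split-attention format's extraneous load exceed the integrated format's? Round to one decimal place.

Intrinsic and germane load are equal across formats, so the difference in total load equals the difference in extraneous load.
Extraneous-load difference = 9.4 − 8.1 = 1.3.

1.3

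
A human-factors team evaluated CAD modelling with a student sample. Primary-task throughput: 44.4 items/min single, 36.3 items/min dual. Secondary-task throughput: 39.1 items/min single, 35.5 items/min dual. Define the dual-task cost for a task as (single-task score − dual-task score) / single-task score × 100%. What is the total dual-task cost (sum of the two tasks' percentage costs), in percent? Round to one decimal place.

27.5

Primary cost = (44.4 − 36.3) / 44.4 × 100% = 18.2432%.
Secondary cost = (39.1 − 35.5) / 39.1 × 100% = 9.2072%.
Total = 18.2432% + 9.2072% = 27.4504% ≈ 27.5%.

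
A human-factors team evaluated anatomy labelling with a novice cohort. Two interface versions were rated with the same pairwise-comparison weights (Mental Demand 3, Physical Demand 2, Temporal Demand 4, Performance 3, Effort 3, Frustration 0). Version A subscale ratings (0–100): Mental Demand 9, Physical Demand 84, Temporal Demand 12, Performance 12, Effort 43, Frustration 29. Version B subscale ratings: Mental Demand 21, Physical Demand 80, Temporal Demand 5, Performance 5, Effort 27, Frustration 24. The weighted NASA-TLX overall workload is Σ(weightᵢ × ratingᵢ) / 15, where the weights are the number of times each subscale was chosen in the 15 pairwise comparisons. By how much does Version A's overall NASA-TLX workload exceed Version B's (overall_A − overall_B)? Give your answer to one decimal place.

4.6

Version A weighted sum = 3·9 + 2·84 + 4·12 + 3·12 + 3·43 + 0·29 = 27 + 168 + 48 + 36 + 129 + 0 = 408; overall_A = 408/15 = 27.2000.
Version B weighted sum = 3·21 + 2·80 + 4·5 + 3·5 + 3·27 + 0·24 = 63 + 160 + 20 + 15 + 81 + 0 = 339; overall_B = 339/15 = 22.6000.
Difference = 27.2000 − 22.6000 = 4.6000 ≈ 4.6.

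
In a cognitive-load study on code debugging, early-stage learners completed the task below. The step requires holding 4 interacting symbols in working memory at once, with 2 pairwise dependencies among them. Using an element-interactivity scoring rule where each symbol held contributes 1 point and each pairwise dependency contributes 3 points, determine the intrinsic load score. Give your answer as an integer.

Element contribution: 4 × 1 = 4.
Interaction contribution: 2 × 3 = 6.
Intrinsic load = 4 + 6 = 10.

10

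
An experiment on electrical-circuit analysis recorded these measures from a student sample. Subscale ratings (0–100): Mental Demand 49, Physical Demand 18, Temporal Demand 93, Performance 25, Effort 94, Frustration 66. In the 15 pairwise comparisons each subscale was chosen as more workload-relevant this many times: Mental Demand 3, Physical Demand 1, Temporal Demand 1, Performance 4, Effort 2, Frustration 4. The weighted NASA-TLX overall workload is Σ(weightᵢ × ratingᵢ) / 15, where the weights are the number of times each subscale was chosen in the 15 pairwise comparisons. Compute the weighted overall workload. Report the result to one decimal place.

The tallies are the weights (they sum to 15).
Weighted sum = 3·49 + 1·18 + 1·93 + 4·25 + 2·94 + 4·66
            = 147 + 18 + 93 + 100 + 188 + 264 = 810.
Overall workload = 810 / 15 = 54.0000 ≈ 54.0.

54.0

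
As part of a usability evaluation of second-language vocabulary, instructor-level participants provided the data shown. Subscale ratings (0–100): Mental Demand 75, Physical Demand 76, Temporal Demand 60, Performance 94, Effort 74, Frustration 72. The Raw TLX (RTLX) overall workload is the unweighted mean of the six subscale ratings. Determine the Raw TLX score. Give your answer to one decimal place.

75.2

Sum of ratings = 75 + 76 + 60 + 94 + 74 + 72 = 451.
RTLX = 451 / 6 = 75.1667 ≈ 75.2.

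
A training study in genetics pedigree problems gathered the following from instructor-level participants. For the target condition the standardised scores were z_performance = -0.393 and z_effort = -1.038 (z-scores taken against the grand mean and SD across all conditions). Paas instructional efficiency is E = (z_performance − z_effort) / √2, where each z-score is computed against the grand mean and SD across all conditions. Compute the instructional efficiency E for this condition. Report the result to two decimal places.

0.46

z_P − z_E = -0.393 − (-1.038) = 0.6450.
E = 0.6450 / √2 = 0.6450 / 1.41421 = 0.4561 ≈ 0.46.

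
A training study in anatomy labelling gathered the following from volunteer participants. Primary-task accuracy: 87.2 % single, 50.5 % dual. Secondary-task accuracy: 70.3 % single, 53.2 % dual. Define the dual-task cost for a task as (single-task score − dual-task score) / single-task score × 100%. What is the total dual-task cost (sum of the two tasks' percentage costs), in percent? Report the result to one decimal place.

Primary cost = (87.2 − 50.5) / 87.2 × 100% = 42.0872%.
Secondary cost = (70.3 − 53.2) / 70.3 × 100% = 24.3243%.
Total = 42.0872% + 24.3243% = 66.4115% ≈ 66.4%.

66.4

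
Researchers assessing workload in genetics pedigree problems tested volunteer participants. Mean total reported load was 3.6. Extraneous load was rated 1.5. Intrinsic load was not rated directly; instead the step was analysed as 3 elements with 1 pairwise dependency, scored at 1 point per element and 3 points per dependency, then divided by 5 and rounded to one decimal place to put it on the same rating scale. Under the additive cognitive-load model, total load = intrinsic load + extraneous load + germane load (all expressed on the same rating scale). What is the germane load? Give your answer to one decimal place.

0.9

Intrinsic (element-interactivity): (3 × 1 + 1 × 3) / 5 = 6 / 5 = 1.2000 → 1.2.
germane load = total − intrinsic − extraneous
             = 3.6 − 1.2 − 1.5 = 0.9.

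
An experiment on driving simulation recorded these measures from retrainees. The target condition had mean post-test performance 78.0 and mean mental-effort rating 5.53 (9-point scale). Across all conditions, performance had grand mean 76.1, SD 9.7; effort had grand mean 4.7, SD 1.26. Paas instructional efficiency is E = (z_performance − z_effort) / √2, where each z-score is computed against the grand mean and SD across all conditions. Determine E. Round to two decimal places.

z_performance = (78.0 − 76.1) / 9.7 = 1.9000 / 9.7 = 0.1959.
z_effort = (5.53 − 4.7) / 1.26 = 0.8300 / 1.26 = 0.6587.
z_P − z_E = 0.1959 − 0.6587 = -0.4628.
E = -0.4628 / √2 = -0.4628 / 1.41421 = -0.3272 ≈ -0.33.

-0.33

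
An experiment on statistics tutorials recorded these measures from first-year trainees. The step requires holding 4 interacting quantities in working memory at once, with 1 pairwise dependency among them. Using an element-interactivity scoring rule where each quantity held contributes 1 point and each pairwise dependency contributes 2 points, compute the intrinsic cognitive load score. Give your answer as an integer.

Element contribution: 4 × 1 = 4.
Interaction contribution: 1 × 2 = 2.
Intrinsic load = 4 + 2 = 6.

6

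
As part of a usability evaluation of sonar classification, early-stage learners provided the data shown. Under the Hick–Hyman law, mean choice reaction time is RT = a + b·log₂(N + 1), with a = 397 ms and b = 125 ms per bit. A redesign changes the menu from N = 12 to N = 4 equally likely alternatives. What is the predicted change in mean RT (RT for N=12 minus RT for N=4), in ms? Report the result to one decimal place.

RT(12) = 397 + 125·log₂(13) = 397 + 125·3.7004 = 859.5500 ms.
RT(4) = 397 + 125·log₂(5) = 397 + 125·2.3219 = 687.2375 ms.
Difference = 859.5500 − 687.2375 = 172.3125 ≈ 172.3 ms.

172.3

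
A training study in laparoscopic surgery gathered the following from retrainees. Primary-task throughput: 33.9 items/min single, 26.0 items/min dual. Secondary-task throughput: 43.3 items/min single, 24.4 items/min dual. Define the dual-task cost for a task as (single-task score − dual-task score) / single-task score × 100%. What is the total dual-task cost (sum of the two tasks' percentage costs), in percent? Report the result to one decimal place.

67.0

Primary cost = (33.9 − 26.0) / 33.9 × 100% = 23.3038%.
Secondary cost = (43.3 − 24.4) / 43.3 × 100% = 43.6490%.
Total = 23.3038% + 43.6490% = 66.9528% ≈ 67.0%.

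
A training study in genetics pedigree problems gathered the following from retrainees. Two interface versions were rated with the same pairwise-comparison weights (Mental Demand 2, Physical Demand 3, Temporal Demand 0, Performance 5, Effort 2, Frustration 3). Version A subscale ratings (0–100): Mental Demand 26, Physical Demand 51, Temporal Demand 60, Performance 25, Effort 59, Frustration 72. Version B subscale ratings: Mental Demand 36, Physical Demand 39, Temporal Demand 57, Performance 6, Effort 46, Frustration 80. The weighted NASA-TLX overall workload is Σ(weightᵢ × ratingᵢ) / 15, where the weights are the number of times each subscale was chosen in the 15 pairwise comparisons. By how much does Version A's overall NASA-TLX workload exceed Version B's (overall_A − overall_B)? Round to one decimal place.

7.5

Version A weighted sum = 2·26 + 3·51 + 0·60 + 5·25 + 2·59 + 3·72 = 52 + 153 + 0 + 125 + 118 + 216 = 664; overall_A = 664/15 = 44.2667.
Version B weighted sum = 2·36 + 3·39 + 0·57 + 5·6 + 2·46 + 3·80 = 72 + 117 + 0 + 30 + 92 + 240 = 551; overall_B = 551/15 = 36.7333.
Difference = 44.2667 − 36.7333 = 7.5334 ≈ 7.5.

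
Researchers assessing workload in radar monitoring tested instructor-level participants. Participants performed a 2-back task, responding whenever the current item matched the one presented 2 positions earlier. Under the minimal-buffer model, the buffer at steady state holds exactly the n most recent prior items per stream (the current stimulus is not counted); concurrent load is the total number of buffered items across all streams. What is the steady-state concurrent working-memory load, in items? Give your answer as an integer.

2

The buffer holds the 2 most recent prior items.
Steady-state concurrent load = 2 items.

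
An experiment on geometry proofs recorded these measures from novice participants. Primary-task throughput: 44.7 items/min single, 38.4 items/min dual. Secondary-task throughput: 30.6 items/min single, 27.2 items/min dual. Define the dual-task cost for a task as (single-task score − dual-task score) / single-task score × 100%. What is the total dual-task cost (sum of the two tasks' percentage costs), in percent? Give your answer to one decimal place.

25.2

Primary cost = (44.7 − 38.4) / 44.7 × 100% = 14.0940%.
Secondary cost = (30.6 − 27.2) / 30.6 × 100% = 11.1111%.
Total = 14.0940% + 11.1111% = 25.2051% ≈ 25.2%.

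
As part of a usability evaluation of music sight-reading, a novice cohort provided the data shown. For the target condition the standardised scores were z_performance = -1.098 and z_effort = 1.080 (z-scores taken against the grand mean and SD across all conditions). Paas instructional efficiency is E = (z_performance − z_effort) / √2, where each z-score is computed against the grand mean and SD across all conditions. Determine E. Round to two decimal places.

z_P − z_E = -1.098 − 1.080 = -2.1780.
E = -2.1780 / √2 = -2.1780 / 1.41421 = -1.5401 ≈ -1.54.

-1.54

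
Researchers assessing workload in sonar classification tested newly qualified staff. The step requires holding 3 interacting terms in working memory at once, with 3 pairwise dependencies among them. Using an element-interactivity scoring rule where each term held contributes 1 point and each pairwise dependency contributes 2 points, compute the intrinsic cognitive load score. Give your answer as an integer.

9

Element contribution: 3 × 1 = 3.
Interaction contribution: 3 × 2 = 6.
Intrinsic load = 3 + 6 = 9.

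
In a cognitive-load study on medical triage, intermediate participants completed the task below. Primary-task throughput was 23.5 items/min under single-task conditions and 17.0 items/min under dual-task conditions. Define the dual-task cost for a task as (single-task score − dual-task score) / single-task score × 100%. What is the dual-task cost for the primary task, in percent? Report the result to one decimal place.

Cost = (23.5 − 17.0) / 23.5 × 100%
     = 6.5000 / 23.5 × 100% = 27.6596%.
≈ 27.7%.

27.7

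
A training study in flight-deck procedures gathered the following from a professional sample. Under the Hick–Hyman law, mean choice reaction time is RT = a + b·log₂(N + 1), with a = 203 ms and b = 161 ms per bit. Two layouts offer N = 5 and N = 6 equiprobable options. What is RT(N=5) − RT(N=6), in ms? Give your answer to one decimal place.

RT(5) = 203 + 161·log₂(6) = 203 + 161·2.5850 = 619.1850 ms.
RT(6) = 203 + 161·log₂(7) = 203 + 161·2.8074 = 654.9914 ms.
Difference = 619.1850 − 654.9914 = -35.8064 ≈ -35.8 ms.

-35.8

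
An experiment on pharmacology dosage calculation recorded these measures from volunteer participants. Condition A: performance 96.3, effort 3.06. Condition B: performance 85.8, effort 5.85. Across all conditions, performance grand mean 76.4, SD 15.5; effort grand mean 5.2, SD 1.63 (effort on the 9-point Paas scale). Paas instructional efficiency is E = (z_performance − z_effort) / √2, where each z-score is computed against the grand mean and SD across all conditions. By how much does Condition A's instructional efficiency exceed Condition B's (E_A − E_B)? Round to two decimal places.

Condition A: z_P = (96.3 − 76.4)/15.5 = 1.2839; z_E = (3.06 − 5.2)/1.63 = -1.3129; E_A = (1.2839 − (-1.3129))/√2 = 1.8362.
Condition B: z_P = (85.8 − 76.4)/15.5 = 0.6065; z_E = (5.85 − 5.2)/1.63 = 0.3988; E_B = (0.6065 − 0.3988)/√2 = 0.1469.
E_A − E_B = 1.8362 − 0.1469 = 1.6893 ≈ 1.69.

1.69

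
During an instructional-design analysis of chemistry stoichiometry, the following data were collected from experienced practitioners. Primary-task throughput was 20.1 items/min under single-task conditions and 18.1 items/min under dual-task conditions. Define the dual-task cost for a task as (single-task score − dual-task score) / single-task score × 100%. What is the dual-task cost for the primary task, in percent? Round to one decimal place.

Cost = (20.1 − 18.1) / 20.1 × 100%
     = 2.0000 / 20.1 × 100% = 9.9502%.
≈ 10.0%.

10.0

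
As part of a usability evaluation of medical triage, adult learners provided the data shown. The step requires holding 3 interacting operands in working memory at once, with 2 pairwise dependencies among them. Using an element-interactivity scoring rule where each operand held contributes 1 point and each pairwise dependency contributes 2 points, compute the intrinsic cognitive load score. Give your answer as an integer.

7

Element contribution: 3 × 1 = 3.
Interaction contribution: 2 × 2 = 4.
Intrinsic load = 3 + 4 = 7.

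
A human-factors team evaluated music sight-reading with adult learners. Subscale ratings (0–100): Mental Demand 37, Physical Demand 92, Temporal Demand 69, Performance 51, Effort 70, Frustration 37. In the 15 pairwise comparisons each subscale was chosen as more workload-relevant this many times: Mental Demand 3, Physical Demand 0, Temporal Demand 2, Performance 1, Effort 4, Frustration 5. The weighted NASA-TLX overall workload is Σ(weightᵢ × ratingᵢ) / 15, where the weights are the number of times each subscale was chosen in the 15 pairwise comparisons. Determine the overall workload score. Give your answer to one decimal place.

51.0

The tallies are the weights (they sum to 15).
Weighted sum = 3·37 + 0·92 + 2·69 + 1·51 + 4·70 + 5·37
            = 111 + 0 + 138 + 51 + 280 + 185 = 765.
Overall workload = 765 / 15 = 51.0000 ≈ 51.0.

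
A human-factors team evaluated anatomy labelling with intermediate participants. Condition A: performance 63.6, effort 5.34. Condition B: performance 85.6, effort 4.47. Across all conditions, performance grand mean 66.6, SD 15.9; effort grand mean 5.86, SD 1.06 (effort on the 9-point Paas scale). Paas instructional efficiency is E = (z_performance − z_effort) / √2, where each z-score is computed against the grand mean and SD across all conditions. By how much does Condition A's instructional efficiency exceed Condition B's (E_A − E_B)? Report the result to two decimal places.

-1.56

Condition A: z_P = (63.6 − 66.6)/15.9 = -0.1887; z_E = (5.34 − 5.86)/1.06 = -0.4906; E_A = (-0.1887 − (-0.4906))/√2 = 0.2135.
Condition B: z_P = (85.6 − 66.6)/15.9 = 1.1950; z_E = (4.47 − 5.86)/1.06 = -1.3113; E_B = (1.1950 − (-1.3113))/√2 = 1.7722.
E_A − E_B = 0.2135 − 1.7722 = -1.5587 ≈ -1.56.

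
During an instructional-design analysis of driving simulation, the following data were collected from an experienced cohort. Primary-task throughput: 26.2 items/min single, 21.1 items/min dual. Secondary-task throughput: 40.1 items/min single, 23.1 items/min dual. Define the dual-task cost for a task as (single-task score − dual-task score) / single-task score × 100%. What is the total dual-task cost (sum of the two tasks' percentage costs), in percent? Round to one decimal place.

61.9

Primary cost = (26.2 − 21.1) / 26.2 × 100% = 19.4656%.
Secondary cost = (40.1 − 23.1) / 40.1 × 100% = 42.3940%.
Total = 19.4656% + 42.3940% = 61.8596% ≈ 61.9%.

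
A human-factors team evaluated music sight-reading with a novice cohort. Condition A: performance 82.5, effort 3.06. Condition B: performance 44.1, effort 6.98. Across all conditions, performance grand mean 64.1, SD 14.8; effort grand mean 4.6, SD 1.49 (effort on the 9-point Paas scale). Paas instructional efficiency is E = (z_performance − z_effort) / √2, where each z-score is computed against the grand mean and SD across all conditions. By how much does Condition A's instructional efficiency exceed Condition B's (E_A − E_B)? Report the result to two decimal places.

Condition A: z_P = (82.5 − 64.1)/14.8 = 1.2432; z_E = (3.06 − 4.6)/1.49 = -1.0336; E_A = (1.2432 − (-1.0336))/√2 = 1.6099.
Condition B: z_P = (44.1 − 64.1)/14.8 = -1.3514; z_E = (6.98 − 4.6)/1.49 = 1.5973; E_B = (-1.3514 − 1.5973)/√2 = -2.0850.
E_A − E_B = 1.6099 − (-2.0850) = 3.6949 ≈ 3.69.

3.69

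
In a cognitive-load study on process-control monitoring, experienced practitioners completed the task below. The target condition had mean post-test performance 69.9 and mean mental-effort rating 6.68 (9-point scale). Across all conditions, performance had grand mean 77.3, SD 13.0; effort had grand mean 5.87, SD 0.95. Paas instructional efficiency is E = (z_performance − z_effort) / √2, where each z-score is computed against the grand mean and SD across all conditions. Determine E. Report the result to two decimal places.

-1.01

z_performance = (69.9 − 77.3) / 13.0 = -7.4000 / 13.0 = -0.5692.
z_effort = (6.68 − 5.87) / 0.95 = 0.8100 / 0.95 = 0.8526.
z_P − z_E = -0.5692 − 0.8526 = -1.4218.
E = -1.4218 / √2 = -1.4218 / 1.41421 = -1.0054 ≈ -1.01.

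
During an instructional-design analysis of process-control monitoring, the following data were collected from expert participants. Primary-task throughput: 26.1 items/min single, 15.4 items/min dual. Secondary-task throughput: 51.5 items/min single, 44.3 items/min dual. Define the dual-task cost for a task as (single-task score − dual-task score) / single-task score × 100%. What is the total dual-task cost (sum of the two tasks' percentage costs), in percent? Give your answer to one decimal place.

55.0

Primary cost = (26.1 − 15.4) / 26.1 × 100% = 40.9962%.
Secondary cost = (51.5 − 44.3) / 51.5 × 100% = 13.9806%.
Total = 40.9962% + 13.9806% = 54.9768% ≈ 55.0%.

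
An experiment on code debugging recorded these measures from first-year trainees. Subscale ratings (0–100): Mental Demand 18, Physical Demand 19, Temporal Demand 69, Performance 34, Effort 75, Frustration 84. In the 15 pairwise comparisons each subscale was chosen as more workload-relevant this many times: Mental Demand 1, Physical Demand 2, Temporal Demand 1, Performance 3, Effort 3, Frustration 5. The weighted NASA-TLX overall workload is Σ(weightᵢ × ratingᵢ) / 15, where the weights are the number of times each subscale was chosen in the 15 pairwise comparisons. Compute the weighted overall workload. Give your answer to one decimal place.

58.1

The tallies are the weights (they sum to 15).
Weighted sum = 1·18 + 2·19 + 1·69 + 3·34 + 3·75 + 5·84
            = 18 + 38 + 69 + 102 + 225 + 420 = 872.
Overall workload = 872 / 15 = 58.1333 ≈ 58.1.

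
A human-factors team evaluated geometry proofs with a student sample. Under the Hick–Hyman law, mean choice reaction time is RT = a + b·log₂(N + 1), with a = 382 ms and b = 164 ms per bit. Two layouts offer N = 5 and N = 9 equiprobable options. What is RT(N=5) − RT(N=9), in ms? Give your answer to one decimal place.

RT(5) = 382 + 164·log₂(6) = 382 + 164·2.5850 = 805.9400 ms.
RT(9) = 382 + 164·log₂(10) = 382 + 164·3.3219 = 926.7916 ms.
Difference = 805.9400 − 926.7916 = -120.8516 ≈ -120.9 ms.

-120.9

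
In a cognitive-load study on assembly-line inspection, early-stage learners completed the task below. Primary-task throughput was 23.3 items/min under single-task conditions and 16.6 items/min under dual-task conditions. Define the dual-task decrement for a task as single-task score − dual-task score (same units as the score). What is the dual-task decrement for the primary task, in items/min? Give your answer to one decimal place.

6.7

Decrement = 23.3 − 16.6 = 6.7000 items/min ≈ 6.7 items/min.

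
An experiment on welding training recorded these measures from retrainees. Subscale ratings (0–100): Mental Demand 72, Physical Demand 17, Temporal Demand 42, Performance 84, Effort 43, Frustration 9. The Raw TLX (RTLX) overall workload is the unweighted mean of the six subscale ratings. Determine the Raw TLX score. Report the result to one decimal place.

Sum of ratings = 72 + 17 + 42 + 84 + 43 + 9 = 267.
RTLX = 267 / 6 = 44.5000 ≈ 44.5.

44.5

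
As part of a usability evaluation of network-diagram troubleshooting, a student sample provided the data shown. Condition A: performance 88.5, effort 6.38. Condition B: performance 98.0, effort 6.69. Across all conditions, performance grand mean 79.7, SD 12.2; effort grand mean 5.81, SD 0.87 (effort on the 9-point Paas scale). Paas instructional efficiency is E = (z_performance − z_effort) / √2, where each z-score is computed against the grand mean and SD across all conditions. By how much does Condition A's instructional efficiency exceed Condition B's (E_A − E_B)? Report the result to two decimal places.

Condition A: z_P = (88.5 − 79.7)/12.2 = 0.7213; z_E = (6.38 − 5.81)/0.87 = 0.6552; E_A = (0.7213 − 0.6552)/√2 = 0.0467.
Condition B: z_P = (98.0 − 79.7)/12.2 = 1.5000; z_E = (6.69 − 5.81)/0.87 = 1.0115; E_B = (1.5000 − 1.0115)/√2 = 0.3454.
E_A − E_B = 0.0467 − 0.3454 = -0.2987 ≈ -0.30.

-0.30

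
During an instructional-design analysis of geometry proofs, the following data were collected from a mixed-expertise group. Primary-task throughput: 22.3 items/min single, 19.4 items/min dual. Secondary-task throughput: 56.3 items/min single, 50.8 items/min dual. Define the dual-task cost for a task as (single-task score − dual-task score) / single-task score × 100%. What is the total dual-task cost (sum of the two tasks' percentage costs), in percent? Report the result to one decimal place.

Primary cost = (22.3 − 19.4) / 22.3 × 100% = 13.0045%.
Secondary cost = (56.3 − 50.8) / 56.3 × 100% = 9.7691%.
Total = 13.0045% + 9.7691% = 22.7736% ≈ 22.8%.

22.8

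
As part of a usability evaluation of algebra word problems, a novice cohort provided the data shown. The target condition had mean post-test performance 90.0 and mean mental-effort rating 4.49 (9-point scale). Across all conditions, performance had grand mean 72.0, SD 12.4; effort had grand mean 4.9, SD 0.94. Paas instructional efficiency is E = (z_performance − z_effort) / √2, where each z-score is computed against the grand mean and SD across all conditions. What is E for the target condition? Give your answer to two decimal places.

z_performance = (90.0 − 72.0) / 12.4 = 18.0000 / 12.4 = 1.4516.
z_effort = (4.49 − 4.9) / 0.94 = -0.4100 / 0.94 = -0.4362.
z_P − z_E = 1.4516 − (-0.4362) = 1.8878.
E = 1.8878 / √2 = 1.8878 / 1.41421 = 1.3349 ≈ 1.33.

1.33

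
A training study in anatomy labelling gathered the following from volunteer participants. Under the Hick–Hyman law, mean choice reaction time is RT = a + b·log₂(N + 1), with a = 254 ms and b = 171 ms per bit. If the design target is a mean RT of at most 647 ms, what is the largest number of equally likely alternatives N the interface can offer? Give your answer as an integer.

Set 254 + 171·log₂(N + 1) ≤ 647.
log₂(N + 1) ≤ (647 − 254) / 171 = 2.2982.
N + 1 ≤ 2^2.2982 = 4.9184.
N ≤ 3.9184, so the largest integer N is 3.

3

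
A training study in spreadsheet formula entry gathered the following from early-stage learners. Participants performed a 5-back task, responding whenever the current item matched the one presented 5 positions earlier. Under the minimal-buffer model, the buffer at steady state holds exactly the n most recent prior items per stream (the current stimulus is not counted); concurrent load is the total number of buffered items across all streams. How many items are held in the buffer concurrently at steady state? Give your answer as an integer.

The buffer holds the 5 most recent prior items.
Steady-state concurrent load = 5 items.

5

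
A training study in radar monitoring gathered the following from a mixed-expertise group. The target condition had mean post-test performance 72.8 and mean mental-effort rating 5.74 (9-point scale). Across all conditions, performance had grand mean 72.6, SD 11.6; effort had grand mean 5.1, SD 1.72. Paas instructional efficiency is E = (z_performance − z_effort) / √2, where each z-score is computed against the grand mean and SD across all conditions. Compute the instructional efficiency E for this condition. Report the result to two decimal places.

-0.25

z_performance = (72.8 − 72.6) / 11.6 = 0.2000 / 11.6 = 0.0172.
z_effort = (5.74 − 5.1) / 1.72 = 0.6400 / 1.72 = 0.3721.
z_P − z_E = 0.0172 − 0.3721 = -0.3549.
E = -0.3549 / √2 = -0.3549 / 1.41421 = -0.2510 ≈ -0.25.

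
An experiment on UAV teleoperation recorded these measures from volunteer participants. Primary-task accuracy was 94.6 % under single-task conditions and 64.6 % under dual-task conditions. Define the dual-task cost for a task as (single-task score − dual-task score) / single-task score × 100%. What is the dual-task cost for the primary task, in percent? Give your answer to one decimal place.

Cost = (94.6 − 64.6) / 94.6 × 100%
     = 30.0000 / 94.6 × 100% = 31.7125%.
≈ 31.7%.

31.7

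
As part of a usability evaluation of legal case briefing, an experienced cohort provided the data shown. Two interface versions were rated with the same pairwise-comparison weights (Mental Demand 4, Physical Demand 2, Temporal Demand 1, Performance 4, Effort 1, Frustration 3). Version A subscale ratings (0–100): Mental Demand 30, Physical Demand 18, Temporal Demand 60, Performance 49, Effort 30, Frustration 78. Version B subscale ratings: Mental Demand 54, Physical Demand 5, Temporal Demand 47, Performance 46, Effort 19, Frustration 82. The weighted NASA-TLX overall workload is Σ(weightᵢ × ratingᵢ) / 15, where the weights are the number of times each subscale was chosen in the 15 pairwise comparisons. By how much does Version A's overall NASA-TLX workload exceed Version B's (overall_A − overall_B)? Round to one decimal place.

Version A weighted sum = 4·30 + 2·18 + 1·60 + 4·49 + 1·30 + 3·78 = 120 + 36 + 60 + 196 + 30 + 234 = 676; overall_A = 676/15 = 45.0667.
Version B weighted sum = 4·54 + 2·5 + 1·47 + 4·46 + 1·19 + 3·82 = 216 + 10 + 47 + 184 + 19 + 246 = 722; overall_B = 722/15 = 48.1333.
Difference = 45.0667 − 48.1333 = -3.0666 ≈ -3.1.

-3.1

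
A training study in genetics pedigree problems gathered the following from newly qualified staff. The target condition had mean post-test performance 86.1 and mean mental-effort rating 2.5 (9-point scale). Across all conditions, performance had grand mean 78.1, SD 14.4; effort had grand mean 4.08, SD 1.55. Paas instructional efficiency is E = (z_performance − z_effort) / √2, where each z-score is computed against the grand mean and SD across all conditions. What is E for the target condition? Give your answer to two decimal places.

z_performance = (86.1 − 78.1) / 14.4 = 8.0000 / 14.4 = 0.5556.
z_effort = (2.5 − 4.08) / 1.55 = -1.5800 / 1.55 = -1.0194.
z_P − z_E = 0.5556 − (-1.0194) = 1.5750.
E = 1.5750 / √2 = 1.5750 / 1.41421 = 1.1137 ≈ 1.11.

1.11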